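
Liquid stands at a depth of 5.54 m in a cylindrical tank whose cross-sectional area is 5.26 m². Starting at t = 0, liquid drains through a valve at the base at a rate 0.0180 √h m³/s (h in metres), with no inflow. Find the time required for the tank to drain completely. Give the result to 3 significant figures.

A dh/dt = −Q_out = −0.0180 √h.
∫ h^(−1/2) dh = −(0.0180/A) ∫ dt, giving 2√h = 2√h₀ − (0.0180/A) t.
Set h = 0: 2√h₀ = (0.0180/A) t_empty ⇒ t_empty = 2A√h₀/0.0180.
t_empty = 2·5.26·√5.54/0.0180 = 10.520·2.3537/0.0180 = 1375.6 s.

1380 s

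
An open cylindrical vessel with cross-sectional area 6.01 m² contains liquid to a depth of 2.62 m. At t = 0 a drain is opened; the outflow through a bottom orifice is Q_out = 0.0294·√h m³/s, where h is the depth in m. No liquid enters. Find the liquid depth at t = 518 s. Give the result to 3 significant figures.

With no inflow, A dh/dt = −0.0294 √h.
∫ h^(−1/2) dh = −(0.0294/A) ∫ dt, giving 2√h = 2√h₀ − (0.0294/A) t.
√h = √2.62 − 0.0294·518/(2·6.01) = 1.6186 − 1.2670 = 0.35165.
h = 0.35165² = 0.12366 m.

0.124 m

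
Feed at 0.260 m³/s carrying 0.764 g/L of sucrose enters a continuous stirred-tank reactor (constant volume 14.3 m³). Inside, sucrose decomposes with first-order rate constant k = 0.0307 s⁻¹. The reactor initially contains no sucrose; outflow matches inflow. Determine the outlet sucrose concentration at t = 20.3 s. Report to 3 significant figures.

0.179 g/L

Accumulation = in − out − consumed: V dC/dt = Q C_in − Q C − k V C.
dC/dt = (Q/V) C_in − (Q/V + k) C; effective rate a = Q/V + k = 0.018182 + 0.0307 = 0.048882 s⁻¹.
C_ss = Q C_in/(Q + kV) = 0.28417 g/L; C(t) = C_ss + (C₀ − C_ss) e^(−a t).
C(20.3) = 0.28417 + (-0.28417)·e^(−0.048882·20.3) = 0.28417 + (-0.28417)·0.37072 = 0.17882 g/L.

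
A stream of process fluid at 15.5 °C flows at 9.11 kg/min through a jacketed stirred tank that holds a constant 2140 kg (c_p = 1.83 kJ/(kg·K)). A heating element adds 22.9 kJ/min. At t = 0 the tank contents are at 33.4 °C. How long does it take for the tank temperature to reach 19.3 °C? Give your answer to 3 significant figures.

M c_p dT/dt = ṁ c_p (T_in − T) + Q̇.
τ = M/ṁ = 234.91 min; T_ss = T_in + Q̇/(ṁ c_p) = 16.874 °C.
T(t) = T_ss + (T₀ − T_ss) e^(−t/τ). Set T = 19.3:
e^(−t/τ) = (19.3 − 16.874)/(33.4 − 16.874) = 0.14682
t = −234.91 · ln(0.14682) = 450.68 min.

451 min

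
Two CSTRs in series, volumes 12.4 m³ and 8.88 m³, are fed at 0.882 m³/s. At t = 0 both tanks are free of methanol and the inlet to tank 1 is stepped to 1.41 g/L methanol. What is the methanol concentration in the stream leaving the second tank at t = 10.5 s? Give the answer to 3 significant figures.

0.310 g/L

Time constants: τᵢ = Vᵢ/Q for each well-mixed tank.
τ₁ = 12.4/0.882 = 14.059 s; τ₂ = 8.88/0.882 = 10.068 s.
Solving the cascade with C₁(0)=C₂(0)=0 gives C₂(t) = C_in[1 − (τ₁ e^(−t/τ₁) − τ₂ e^(−t/τ₂))/(τ₁ − τ₂)].
At t = 10.5: e^(−t/τ₁) = 0.47385, e^(−t/τ₂) = 0.35243.
C₂ = 1.41·[1 − (14.059·0.47385 − 10.068·0.35243)/(3.9909)] = 1.41·0.21982 = 0.30995 g/L.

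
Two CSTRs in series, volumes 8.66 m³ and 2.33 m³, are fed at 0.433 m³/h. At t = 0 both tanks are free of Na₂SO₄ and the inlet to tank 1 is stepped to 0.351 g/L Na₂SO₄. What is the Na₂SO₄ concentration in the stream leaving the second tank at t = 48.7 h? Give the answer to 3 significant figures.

0.309 g/L

Species balance on tank i: dCᵢ/dt = (Cᵢ₋₁ − Cᵢ)/τᵢ with τᵢ = Vᵢ/Q.
τ₁ = 8.66/0.433 = 20.000 h; τ₂ = 2.33/0.433 = 5.3811 h.
Solving the cascade with C₁(0)=C₂(0)=0 gives C₂(t) = C_in[1 − (τ₁ e^(−t/τ₁) − τ₂ e^(−t/τ₂))/(τ₁ − τ₂)].
At t = 48.7: e^(−t/τ₁) = 0.087598, e^(−t/τ₂) = 0.00011736.
C₂ = 0.351·[1 − (20.000·0.087598 − 5.3811·0.00011736)/(14.619)] = 0.351·0.88020 = 0.30895 g/L.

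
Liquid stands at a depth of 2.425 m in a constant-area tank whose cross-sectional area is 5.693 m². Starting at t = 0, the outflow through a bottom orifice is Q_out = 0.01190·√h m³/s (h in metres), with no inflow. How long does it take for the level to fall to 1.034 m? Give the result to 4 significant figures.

With no inflow, A dh/dt = −0.01190 √h.
∫ h^(−1/2) dh = −(0.01190/A) ∫ dt, giving 2√h = 2√h₀ − (0.01190/A) t.
t = 2A(√h₀ − √h)/0.01190 = 2·5.693·(√2.425 − √1.034)/0.01190
  = 11.3860 × (1.55724 − 1.01686) / 0.01190 = 517.042 s.

517.0 s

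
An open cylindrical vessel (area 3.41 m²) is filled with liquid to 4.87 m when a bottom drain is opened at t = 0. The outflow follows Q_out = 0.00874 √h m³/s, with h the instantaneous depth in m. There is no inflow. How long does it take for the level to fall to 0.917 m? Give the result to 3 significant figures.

975 s

Volume balance on the tank: A dh/dt = −0.00874 √h.
Separate and integrate: 2(√h − √h₀) = −(0.00874/A) t.
t = 2A(√h₀ − √h)/0.00874 = 2·3.41·(√4.87 − √0.917)/0.00874
  = 6.8200 × (2.2068 − 0.95760) / 0.00874 = 974.78 s.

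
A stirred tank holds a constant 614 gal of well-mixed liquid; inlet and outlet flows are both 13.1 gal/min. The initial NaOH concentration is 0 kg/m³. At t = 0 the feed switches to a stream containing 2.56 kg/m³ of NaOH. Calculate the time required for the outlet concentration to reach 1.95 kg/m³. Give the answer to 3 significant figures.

67.2 min

Accumulation = in − out for the solute gives V dC/dt = Q(C_in − C), so τ = V/Q = 46.870 min.
C(t) = C_in + (C₀ − C_in) e^(−t/τ). Set C = 1.95 and solve for t:
e^(−t/τ) = (C − C_in)/(C₀ − C_in) = (1.95 − 2.56)/(0 − 2.56) = 0.23828
t = −τ ln(…) = 46.870 × 1.4343 = 67.226 min.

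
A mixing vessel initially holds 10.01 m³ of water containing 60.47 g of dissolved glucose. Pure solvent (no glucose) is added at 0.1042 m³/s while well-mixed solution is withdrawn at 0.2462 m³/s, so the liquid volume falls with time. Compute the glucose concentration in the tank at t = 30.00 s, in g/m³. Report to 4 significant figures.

4.022 g/m³

Total volume: dV/dt = Q_in − Q_out = -0.142000 m³/s, so V(t) = 10.01 − 0.142000 t and V(30.00) = 5.75000 m³.
No glucose enters, so dm/dt = −Q_out · (m/V).
dm/m = −Q_out dt/(V₀ − 0.142000 t); integrating gives ln(m/m₀) = −(Q_out/(Q_in−Q_out)) ln(V/V₀).
m = m₀ (V₀/V)^(Q_out/(Q_in−Q_out)) = 60.47 × (10.01/5.75000)^(-1.73380) = 23.1259 g.
C = m/V = 23.1259/5.75000 = 4.02190 g/m³.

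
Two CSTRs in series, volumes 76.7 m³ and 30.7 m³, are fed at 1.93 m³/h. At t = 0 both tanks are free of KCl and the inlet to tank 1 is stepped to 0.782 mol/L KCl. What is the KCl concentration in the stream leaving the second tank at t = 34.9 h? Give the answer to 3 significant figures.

0.298 mol/L

Each tank obeys Vᵢ dCᵢ/dt = Q(Cᵢ₋₁ − Cᵢ), so τᵢ = Vᵢ/Q.
τ₁ = 76.7/1.93 = 39.741 h; τ₂ = 30.7/1.93 = 15.907 h.
Solving the cascade with C₁(0)=C₂(0)=0 gives C₂(t) = C_in[1 − (τ₁ e^(−t/τ₁) − τ₂ e^(−t/τ₂))/(τ₁ − τ₂)].
At t = 34.9: e^(−t/τ₁) = 0.41554, e^(−t/τ₂) = 0.11147.
C₂ = 0.782·[1 − (39.741·0.41554 − 15.907·0.11147)/(23.834)] = 0.782·0.38153 = 0.29836 mol/L.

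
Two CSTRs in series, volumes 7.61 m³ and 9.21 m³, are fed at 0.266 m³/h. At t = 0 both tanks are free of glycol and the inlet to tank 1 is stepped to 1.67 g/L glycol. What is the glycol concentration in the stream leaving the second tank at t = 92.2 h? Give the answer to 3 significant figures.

1.32 g/L

Species balance on tank i: dCᵢ/dt = (Cᵢ₋₁ − Cᵢ)/τᵢ with τᵢ = Vᵢ/Q.
τ₁ = 7.61/0.266 = 28.609 h; τ₂ = 9.21/0.266 = 34.624 h.
Tank 1: C₁ = C_in(1 − e^(−t/τ₁)). Tank 2 (τ₁ ≠ τ₂): C₂ = C_in[1 − (τ₁ e^(−t/τ₁) − τ₂ e^(−t/τ₂))/(τ₁ − τ₂)].
At t = 92.2: e^(−t/τ₁) = 0.039845, e^(−t/τ₂) = 0.069746.
C₂ = 1.67·[1 − (28.609·0.039845 − 34.624·0.069746)/(-6.0150)] = 1.67·0.78803 = 1.3160 g/L.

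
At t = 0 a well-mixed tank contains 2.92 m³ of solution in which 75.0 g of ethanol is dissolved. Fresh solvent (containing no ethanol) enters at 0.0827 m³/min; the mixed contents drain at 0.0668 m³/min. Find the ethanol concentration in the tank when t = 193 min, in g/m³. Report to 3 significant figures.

Let m(t) be the amount of ethanol. Volume: V(t) = V₀ + (Q_in − Q_out) t = 2.92 + 0.015900 t; V(193) = 5.9887 m³.
No ethanol enters, so dm/dt = −Q_out · (m/V).
Separate: dm/m = −Q_out dt/V(t) ⇒ ln(m/m₀) = −(Q_out/(Q_in−Q_out)) ln(V/V₀).
m = m₀ (V₀/V)^(Q_out/(Q_in−Q_out)) = 75.0 × (2.92/5.9887)^(4.2013) = 3.6684 g.
C = m/V = 3.6684/5.9887 = 0.61256 g/m³.

0.613 g/m³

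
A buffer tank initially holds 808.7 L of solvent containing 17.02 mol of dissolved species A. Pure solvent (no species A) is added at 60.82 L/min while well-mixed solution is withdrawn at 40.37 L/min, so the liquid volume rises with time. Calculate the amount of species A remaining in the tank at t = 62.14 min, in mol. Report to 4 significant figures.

Let m(t) be the amount of species A. Volume: V(t) = V₀ + (Q_in − Q_out) t = 808.7 + 20.4500 t; V(62.14) = 2079.46 L.
No species A enters, so dm/dt = −Q_out · (m/V).
Separate: dm/m = −Q_out dt/V(t) ⇒ ln(m/m₀) = −(Q_out/(Q_in−Q_out)) ln(V/V₀).
m = m₀ (V₀/V)^(Q_out/(Q_in−Q_out)) = 17.02 × (808.7/2079.46)^(1.97408) = 2.63792 mol.

2.638 mol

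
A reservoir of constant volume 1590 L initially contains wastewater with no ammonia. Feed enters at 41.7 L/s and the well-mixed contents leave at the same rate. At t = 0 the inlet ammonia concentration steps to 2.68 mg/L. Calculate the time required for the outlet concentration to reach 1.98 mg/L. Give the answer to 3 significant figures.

51.2 s

Species balance on the tank: V dC/dt = Q(C_in − C), so τ = V/Q = 38.129 s.
C(t) = C_in + (C₀ − C_in) e^(−t/τ). Set C = 1.98 and solve for t:
e^(−t/τ) = (C − C_in)/(C₀ − C_in) = (1.98 − 2.68)/(0 − 2.68) = 0.26119
t = −τ ln(…) = 38.129 × 1.3425 = 51.189 s.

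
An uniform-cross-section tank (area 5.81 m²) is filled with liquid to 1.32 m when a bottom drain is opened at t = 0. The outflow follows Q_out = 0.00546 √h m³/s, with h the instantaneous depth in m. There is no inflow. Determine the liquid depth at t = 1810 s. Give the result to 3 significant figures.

A dh/dt = −Q_out = −0.00546 √h.
∫ h^(−1/2) dh = −(0.00546/A) ∫ dt, giving 2√h = 2√h₀ − (0.00546/A) t.
√h = √1.32 − 0.00546·1810/(2·5.81) = 1.1489 − 0.85048 = 0.29843.
h = 0.29843² = 0.089061 m.

0.0891 m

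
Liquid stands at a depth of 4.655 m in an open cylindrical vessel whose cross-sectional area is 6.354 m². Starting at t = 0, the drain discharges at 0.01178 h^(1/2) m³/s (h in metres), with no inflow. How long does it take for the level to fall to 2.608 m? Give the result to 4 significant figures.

With no inflow, A dh/dt = −0.01178 √h.
∫ h^(−1/2) dh = −(0.01178/A) ∫ dt, giving 2√h = 2√h₀ − (0.01178/A) t.
t = 2A(√h₀ − √h)/0.01178 = 2·6.354·(√4.655 − √2.608)/0.01178
  = 12.7080 × (2.15754 − 1.61493) / 0.01178 = 585.360 s.

585.4 s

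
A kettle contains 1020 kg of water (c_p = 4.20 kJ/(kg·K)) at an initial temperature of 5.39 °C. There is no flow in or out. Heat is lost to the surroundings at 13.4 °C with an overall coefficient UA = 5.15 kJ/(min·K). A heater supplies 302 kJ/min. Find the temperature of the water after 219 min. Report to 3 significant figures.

20.8 °C

Unsteady energy balance on the tank contents: M c_p dT/dt = −UA(T − T_amb) + Q̇.
dT/dt = (T_ss − T)/τ with T_ss = T_amb + Q̇/UA = 13.4 + 302/5.15 = 72.041 °C, τ = M c_p/UA = 1020·4.20/5.15 = 831.84 min.
This is linear first-order; T(t) = T_ss + (T₀ − T_ss) e^(−t/τ).
T(219) = 72.041 + (-66.651)·0.76853 = 20.817 °C.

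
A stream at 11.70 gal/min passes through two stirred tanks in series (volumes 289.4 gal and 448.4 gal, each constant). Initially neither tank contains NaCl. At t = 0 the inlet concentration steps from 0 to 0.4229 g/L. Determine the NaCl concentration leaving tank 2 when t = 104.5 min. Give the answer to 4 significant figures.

0.3561 g/L

Each tank obeys Vᵢ dCᵢ/dt = Q(Cᵢ₋₁ − Cᵢ), so τᵢ = Vᵢ/Q.
τ₁ = 289.4/11.70 = 24.7350 min; τ₂ = 448.4/11.70 = 38.3248 min.
Tank 1: C₁ = C_in(1 − e^(−t/τ₁)). Tank 2 (τ₁ ≠ τ₂): C₂ = C_in[1 − (τ₁ e^(−t/τ₁) − τ₂ e^(−t/τ₂))/(τ₁ − τ₂)].
At t = 104.5: e^(−t/τ₁) = 0.0146286, e^(−t/τ₂) = 0.0654352.
C₂ = 0.4229·[1 − (24.7350·0.0146286 − 38.3248·0.0654352)/(-13.5897)] = 0.4229·0.842090 = 0.356120 g/L.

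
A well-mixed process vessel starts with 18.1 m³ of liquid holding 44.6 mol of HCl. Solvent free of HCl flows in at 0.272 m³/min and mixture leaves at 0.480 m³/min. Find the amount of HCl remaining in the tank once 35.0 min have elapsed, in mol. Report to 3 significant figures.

13.6 mol

Let m(t) be the amount of HCl. Volume: V(t) = V₀ + (Q_in − Q_out) t = 18.1 − 0.20800 t; V(35.0) = 10.820 m³.
No HCl enters, so dm/dt = −Q_out · (m/V).
dm/m = −Q_out dt/(V₀ − 0.20800 t); integrating gives ln(m/m₀) = −(Q_out/(Q_in−Q_out)) ln(V/V₀).
m = m₀ (V₀/V)^(Q_out/(Q_in−Q_out)) = 44.6 × (18.1/10.820)^(-2.3077) = 13.604 mol.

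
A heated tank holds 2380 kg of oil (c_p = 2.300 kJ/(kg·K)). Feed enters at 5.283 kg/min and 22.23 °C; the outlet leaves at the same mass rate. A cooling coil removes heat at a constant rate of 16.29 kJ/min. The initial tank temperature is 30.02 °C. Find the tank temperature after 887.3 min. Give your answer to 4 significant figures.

22.16 °C

M c_p dT/dt = ṁ c_p (T_in − T) − Q̇.
τ = M/ṁ = 450.502 min; T_ss = T_in − Q̇/(ṁ c_p) = 22.23 − 16.29/(5.283·2.300) = 20.8894 °C.
This is linear first-order; T(t) = T_ss + (T₀ − T_ss) e^(−t/τ).
T(887.3) = 20.8894 + (9.13064)·e^(−887.3/450.502) = 20.8894 + (9.13064)·0.139515 = 22.1632 °C.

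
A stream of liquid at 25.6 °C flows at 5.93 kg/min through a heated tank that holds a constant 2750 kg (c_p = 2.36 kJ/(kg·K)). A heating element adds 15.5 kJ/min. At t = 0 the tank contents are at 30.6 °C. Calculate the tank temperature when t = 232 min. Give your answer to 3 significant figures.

M c_p dT/dt = ṁ c_p (T_in − T) + Q̇.
Rearrange: dT/dt = (T_ss − T)/τ with τ = M/ṁ = 463.74 min and T_ss = T_in + Q̇/(ṁ c_p) = 26.708 °C.
T approaches T_ss exponentially: T(t) = T_ss + (T₀ − T_ss) e^(−t/τ).
T(232) = 26.708 + (3.8924)·e^(−232/463.74) = 26.708 + (3.8924)·0.60636 = 29.068 °C.

29.1 °C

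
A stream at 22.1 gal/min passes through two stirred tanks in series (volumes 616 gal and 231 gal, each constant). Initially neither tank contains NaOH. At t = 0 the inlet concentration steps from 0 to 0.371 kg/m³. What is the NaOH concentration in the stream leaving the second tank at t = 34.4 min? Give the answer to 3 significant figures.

Time constants: τᵢ = Vᵢ/Q for each well-mixed tank.
τ₁ = 616/22.1 = 27.873 min; τ₂ = 231/22.1 = 10.452 min.
Solving the cascade with C₁(0)=C₂(0)=0 gives C₂(t) = C_in[1 − (τ₁ e^(−t/τ₁) − τ₂ e^(−t/τ₂))/(τ₁ − τ₂)].
At t = 34.4: e^(−t/τ₁) = 0.29108, e^(−t/τ₂) = 0.037214.
C₂ = 0.371·[1 − (27.873·0.29108 − 10.452·0.037214)/(17.421)] = 0.371·0.55660 = 0.20650 kg/m³.

0.206 kg/m³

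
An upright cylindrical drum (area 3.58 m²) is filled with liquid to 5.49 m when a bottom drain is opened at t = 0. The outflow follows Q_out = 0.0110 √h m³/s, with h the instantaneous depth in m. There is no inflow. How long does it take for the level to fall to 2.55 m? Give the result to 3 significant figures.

486 s

Mass balance (ρ constant): A dh/dt = −0.0110 √h.
∫ h^(−1/2) dh = −(0.0110/A) ∫ dt, giving 2√h = 2√h₀ − (0.0110/A) t.
t = 2A(√h₀ − √h)/0.0110 = 2·3.58·(√5.49 − √2.55)/0.0110
  = 7.1600 × (2.3431 − 1.5969) / 0.0110 = 485.71 s.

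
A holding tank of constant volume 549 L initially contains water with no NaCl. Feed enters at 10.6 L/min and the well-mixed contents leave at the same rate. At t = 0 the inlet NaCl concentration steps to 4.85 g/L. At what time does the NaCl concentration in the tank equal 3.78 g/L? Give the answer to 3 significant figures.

Species balance: V dC/dt = Q(C_in − C) ⇒ τ = V/Q = 51.792 min.
C(t) = C_in + (C₀ − C_in) e^(−t/τ). Set C = 3.78 and solve for t:
e^(−t/τ) = (C − C_in)/(C₀ − C_in) = (3.78 − 4.85)/(0 − 4.85) = 0.22062
t = −τ ln(…) = 51.792 × 1.5113 = 78.275 min.

78.3 min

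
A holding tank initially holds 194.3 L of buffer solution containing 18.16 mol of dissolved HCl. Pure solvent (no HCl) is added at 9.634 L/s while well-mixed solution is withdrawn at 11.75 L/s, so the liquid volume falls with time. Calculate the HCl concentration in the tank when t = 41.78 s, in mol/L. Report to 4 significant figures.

Total volume: dV/dt = Q_in − Q_out = -2.11600 L/s, so V(t) = 194.3 − 2.11600 t and V(41.78) = 105.894 L.
Species balance (pure solvent in): dm/dt = −Q_out · m/V(t).
dm/m = −Q_out dt/(V₀ − 2.11600 t); integrating gives ln(m/m₀) = −(Q_out/(Q_in−Q_out)) ln(V/V₀).
m = m₀ (V₀/V)^(Q_out/(Q_in−Q_out)) = 18.16 × (194.3/105.894)^(-5.55293) = 0.624230 mol.
C = m/V = 0.624230/105.894 = 0.00589488 mol/L.

0.005895 mol/L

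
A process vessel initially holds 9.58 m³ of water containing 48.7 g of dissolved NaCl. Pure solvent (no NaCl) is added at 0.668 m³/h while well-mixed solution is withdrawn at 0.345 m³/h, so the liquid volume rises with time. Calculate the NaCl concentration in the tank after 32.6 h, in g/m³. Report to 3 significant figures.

1.10 g/m³

Total volume: dV/dt = Q_in − Q_out = 0.32300 m³/h, so V(t) = 9.58 + 0.32300 t and V(32.6) = 20.110 m³.
Species balance (pure solvent in): dm/dt = −Q_out · m/V(t).
dm/m = −Q_out dt/(V₀ + 0.32300 t); integrating gives ln(m/m₀) = −(Q_out/(Q_in−Q_out)) ln(V/V₀).
m = m₀ (V₀/V)^(Q_out/(Q_in−Q_out)) = 48.7 × (9.58/20.110)^(1.0681) = 22.057 g.
C = m/V = 22.057/20.110 = 1.0968 g/m³.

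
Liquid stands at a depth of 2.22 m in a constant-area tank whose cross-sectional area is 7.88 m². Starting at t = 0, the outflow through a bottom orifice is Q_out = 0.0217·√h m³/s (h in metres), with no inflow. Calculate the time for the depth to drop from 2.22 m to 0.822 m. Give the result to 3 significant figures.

424 s

Mass balance (ρ constant): A dh/dt = −0.0217 √h.
This is separable: 2 d(√h)/dt = −0.0217/A, so √h = √h₀ − (0.0217/(2A)) t.
t = 2A(√h₀ − √h)/0.0217 = 2·7.88·(√2.22 − √0.822)/0.0217
  = 15.760 × (1.4900 − 0.90664) / 0.0217 = 423.65 s.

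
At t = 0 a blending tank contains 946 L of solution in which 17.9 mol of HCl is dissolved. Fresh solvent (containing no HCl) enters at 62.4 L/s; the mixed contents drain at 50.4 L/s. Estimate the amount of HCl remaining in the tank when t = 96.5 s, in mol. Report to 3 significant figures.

0.623 mol

Let m(t) be the amount of HCl. Volume: V(t) = V₀ + (Q_in − Q_out) t = 946 + 12.000 t; V(96.5) = 2104.0 L.
Solute balance: dm/dt = 0 − Q_out C = −Q_out m/V(t).
Separate: dm/m = −Q_out dt/V(t) ⇒ ln(m/m₀) = −(Q_out/(Q_in−Q_out)) ln(V/V₀).
m = m₀ (V₀/V)^(Q_out/(Q_in−Q_out)) = 17.9 × (946/2104.0)^(4.2000) = 0.62345 mol.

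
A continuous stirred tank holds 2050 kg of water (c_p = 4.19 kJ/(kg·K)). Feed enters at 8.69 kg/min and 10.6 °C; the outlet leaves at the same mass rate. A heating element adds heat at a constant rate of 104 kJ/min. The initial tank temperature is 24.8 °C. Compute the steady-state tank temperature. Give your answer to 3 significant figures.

Energy balance: M c_p dT/dt = ṁ c_p (T_in − T) + 104.
At steady state dT/dt = 0 ⇒ T_ss = T_in + Q̇/(ṁ c_p) = 10.6 + 104/(8.69·4.19) = 13.456 °C.

13.5 °C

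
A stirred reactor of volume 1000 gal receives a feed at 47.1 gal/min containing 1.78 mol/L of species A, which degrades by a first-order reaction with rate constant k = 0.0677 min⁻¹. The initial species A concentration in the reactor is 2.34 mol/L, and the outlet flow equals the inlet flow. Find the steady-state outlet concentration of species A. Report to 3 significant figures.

Accumulation = in − out − consumed: V dC/dt = Q C_in − Q C − k V C.
Steady state (dC/dt = 0): C_ss = Q C_in/(Q + kV) = C_in/(1 + kV/Q).
C_ss = 47.1·1.78/(47.1 + 0.0677·1000) = 83.838/114.80 = 0.73030 mol/L.

0.730 mol/L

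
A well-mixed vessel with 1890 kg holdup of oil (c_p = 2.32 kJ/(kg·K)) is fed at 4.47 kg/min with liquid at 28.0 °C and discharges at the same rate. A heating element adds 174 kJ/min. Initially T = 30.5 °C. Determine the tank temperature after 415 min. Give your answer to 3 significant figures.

39.4 °C

M c_p dT/dt = ṁ c_p (T_in − T) + Q̇.
Rearrange: dT/dt = (T_ss − T)/τ with τ = M/ṁ = 422.82 min and T_ss = T_in + Q̇/(ṁ c_p) = 44.779 °C.
This is linear first-order; T(t) = T_ss + (T₀ − T_ss) e^(−t/τ).
T(415) = 44.779 + (-14.279)·e^(−415/422.82) = 44.779 + (-14.279)·0.37475 = 39.428 °C.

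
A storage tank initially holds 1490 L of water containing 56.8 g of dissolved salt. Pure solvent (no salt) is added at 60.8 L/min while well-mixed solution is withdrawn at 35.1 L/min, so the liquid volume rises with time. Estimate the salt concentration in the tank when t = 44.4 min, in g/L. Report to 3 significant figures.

Total volume: dV/dt = Q_in − Q_out = 25.700 L/min, so V(t) = 1490 + 25.700 t and V(44.4) = 2631.1 L.
Solute balance: dm/dt = 0 − Q_out C = −Q_out m/V(t).
dm/m = −Q_out dt/(V₀ + 25.700 t); integrating gives ln(m/m₀) = −(Q_out/(Q_in−Q_out)) ln(V/V₀).
m = m₀ (V₀/V)^(Q_out/(Q_in−Q_out)) = 56.8 × (1490/2631.1)^(1.3658) = 26.126 g.
C = m/V = 26.126/2631.1 = 0.0099299 g/L.

0.00993 g/L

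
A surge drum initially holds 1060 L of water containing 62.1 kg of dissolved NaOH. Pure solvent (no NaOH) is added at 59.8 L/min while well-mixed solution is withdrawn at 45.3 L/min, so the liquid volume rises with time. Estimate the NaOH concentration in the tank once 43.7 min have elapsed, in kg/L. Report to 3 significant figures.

0.00848 kg/L

Total volume: dV/dt = Q_in − Q_out = 14.500 L/min, so V(t) = 1060 + 14.500 t and V(43.7) = 1693.7 L.
Species balance (pure solvent in): dm/dt = −Q_out · m/V(t).
Separate: dm/m = −Q_out dt/V(t) ⇒ ln(m/m₀) = −(Q_out/(Q_in−Q_out)) ln(V/V₀).
m = m₀ (V₀/V)^(Q_out/(Q_in−Q_out)) = 62.1 × (1060/1693.7)^(3.1241) = 14.364 kg.
C = m/V = 14.364/1693.7 = 0.0084811 kg/L.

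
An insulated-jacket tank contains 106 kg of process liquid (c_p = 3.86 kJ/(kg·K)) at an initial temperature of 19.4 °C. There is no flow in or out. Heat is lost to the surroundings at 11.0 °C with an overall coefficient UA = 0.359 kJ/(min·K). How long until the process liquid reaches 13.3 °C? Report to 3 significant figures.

1480 min

M c_p dT/dt = −UA(T − T_amb).
τ = M c_p/UA = 1139.7 min; T_ss = T_amb = 11.000 °C.
T(t) = T_ss + (T₀ − T_ss)e^(−t/τ); set T = 13.3:
t = −τ ln[(T − T_ss)/(T₀ − T_ss)] = −1139.7 · ln(0.27381) = 1476.3 min.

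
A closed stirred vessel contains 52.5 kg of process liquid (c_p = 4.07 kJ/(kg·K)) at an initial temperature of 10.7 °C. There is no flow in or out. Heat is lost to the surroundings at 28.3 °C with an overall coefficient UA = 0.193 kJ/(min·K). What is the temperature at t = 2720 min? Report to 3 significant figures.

First-law balance (no shaft work): M c_p dT/dt = −UA(T − T_amb).
dT/dt = (T_ss − T)/τ with T_ss = T_amb = 28.300 °C, τ = M c_p/UA = 52.5·4.07/0.193 = 1107.1 min.
Integrating: T(t) = T_ss + (T₀ − T_ss) e^(−t/τ).
T(2720) = 28.300 + (-17.600)·0.085707 = 26.792 °C.

26.8 °C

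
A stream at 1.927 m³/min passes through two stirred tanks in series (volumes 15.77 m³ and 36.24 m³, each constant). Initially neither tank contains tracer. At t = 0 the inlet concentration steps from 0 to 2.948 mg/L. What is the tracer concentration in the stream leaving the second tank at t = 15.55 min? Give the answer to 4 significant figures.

Species balance on tank i: dCᵢ/dt = (Cᵢ₋₁ − Cᵢ)/τᵢ with τᵢ = Vᵢ/Q.
τ₁ = 15.77/1.927 = 8.18371 min; τ₂ = 36.24/1.927 = 18.8064 min.
Solving the cascade with C₁(0)=C₂(0)=0 gives C₂(t) = C_in[1 − (τ₁ e^(−t/τ₁) − τ₂ e^(−t/τ₂))/(τ₁ − τ₂)].
At t = 15.55: e^(−t/τ₁) = 0.149551, e^(−t/τ₂) = 0.437427.
C₂ = 2.948·[1 − (8.18371·0.149551 − 18.8064·0.437427)/(-10.6227)] = 2.948·0.340794 = 1.00466 mg/L.

1.005 mg/L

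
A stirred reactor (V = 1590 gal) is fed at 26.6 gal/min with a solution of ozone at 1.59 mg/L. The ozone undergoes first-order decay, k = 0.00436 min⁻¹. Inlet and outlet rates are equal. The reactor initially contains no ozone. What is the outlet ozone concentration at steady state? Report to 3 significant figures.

Accumulation = in − out − consumed: V dC/dt = Q C_in − Q C − k V C.
At steady state: 0 = Q C_in − (Q + kV) C_ss, so C_ss = Q C_in/(Q + kV).
C_ss = 26.6·1.59/(26.6 + 0.00436·1590) = 42.294/33.532 = 1.2613 mg/L.

1.26 mg/L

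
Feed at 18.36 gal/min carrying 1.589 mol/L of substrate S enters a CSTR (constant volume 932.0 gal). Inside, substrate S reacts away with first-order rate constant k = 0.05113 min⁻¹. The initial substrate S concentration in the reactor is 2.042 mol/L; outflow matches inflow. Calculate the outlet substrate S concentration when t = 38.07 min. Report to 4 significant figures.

0.5499 mol/L

V dC/dt = Q(C_in − C) − k V C.
dC/dt = (Q/V) C_in − (Q/V + k) C; effective rate a = Q/V + k = 0.0196996 + 0.05113 = 0.0708296 min⁻¹.
C_ss = Q C_in/(Q + kV) = 0.441943 mol/L; C(t) = C_ss + (C₀ − C_ss) e^(−a t).
C(38.07) = 0.441943 + (1.60006)·e^(−0.0708296·38.07) = 0.441943 + (1.60006)·0.0674424 = 0.549854 mol/L.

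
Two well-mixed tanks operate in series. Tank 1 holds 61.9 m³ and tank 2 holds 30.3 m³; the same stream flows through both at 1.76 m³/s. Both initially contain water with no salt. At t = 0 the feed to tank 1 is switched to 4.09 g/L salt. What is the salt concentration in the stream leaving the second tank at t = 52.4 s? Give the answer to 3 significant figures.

2.47 g/L

Time constants: τᵢ = Vᵢ/Q for each well-mixed tank.
τ₁ = 61.9/1.76 = 35.170 s; τ₂ = 30.3/1.76 = 17.216 s.
Solving the cascade with C₁(0)=C₂(0)=0 gives C₂(t) = C_in[1 − (τ₁ e^(−t/τ₁) − τ₂ e^(−t/τ₂))/(τ₁ − τ₂)].
At t = 52.4: e^(−t/τ₁) = 0.22540, e^(−t/τ₂) = 0.047658.
C₂ = 4.09·[1 − (35.170·0.22540 − 17.216·0.047658)/(17.955)] = 4.09·0.60417 = 2.4711 g/L.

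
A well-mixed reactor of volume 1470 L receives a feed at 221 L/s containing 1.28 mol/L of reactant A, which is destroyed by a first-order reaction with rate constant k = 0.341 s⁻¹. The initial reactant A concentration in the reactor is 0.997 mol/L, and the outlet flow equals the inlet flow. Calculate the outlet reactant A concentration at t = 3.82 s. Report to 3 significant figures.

0.484 mol/L

Accumulation = in − out − consumed: V dC/dt = Q C_in − Q C − k V C.
dC/dt = (Q/V) C_in − (Q/V + k) C; effective rate a = Q/V + k = 0.15034 + 0.341 = 0.49134 s⁻¹.
C_ss = Q C_in/(Q + kV) = 0.39165 mol/L; C(t) = C_ss + (C₀ − C_ss) e^(−a t).
C(3.82) = 0.39165 + (0.60535)·e^(−0.49134·3.82) = 0.39165 + (0.60535)·0.15306 = 0.48431 mol/L.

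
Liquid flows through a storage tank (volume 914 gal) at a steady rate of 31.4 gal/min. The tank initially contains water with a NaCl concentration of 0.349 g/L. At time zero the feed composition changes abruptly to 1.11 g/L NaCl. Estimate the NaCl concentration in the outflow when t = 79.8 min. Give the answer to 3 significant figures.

Transient balance on the dissolved component: V dC/dt = Q(C_in − C).
Rewrite as dC/dt + C/τ = C_in/τ, τ = V/Q = 29.108 min.
C approaches C_in exponentially: C(t) = C_in + (C₀ − C_in) e^(−t/τ).
C(79.8) = 1.11 + (0.349 − 1.11)·e^(−79.8/29.108) = 1.11 + (-0.76100)·0.064474 = 1.0609 g/L.

1.06 g/L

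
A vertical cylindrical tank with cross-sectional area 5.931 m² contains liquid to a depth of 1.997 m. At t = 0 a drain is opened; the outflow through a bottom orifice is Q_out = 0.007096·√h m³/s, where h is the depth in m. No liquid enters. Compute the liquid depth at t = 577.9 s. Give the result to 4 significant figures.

With no inflow, A dh/dt = −0.007096 √h.
Separate and integrate: 2(√h − √h₀) = −(0.007096/A) t.
√h = √1.997 − 0.007096·577.9/(2·5.931) = 1.41315 − 0.345707 = 1.06745.
h = 1.06745² = 1.13944 m.

1.139 m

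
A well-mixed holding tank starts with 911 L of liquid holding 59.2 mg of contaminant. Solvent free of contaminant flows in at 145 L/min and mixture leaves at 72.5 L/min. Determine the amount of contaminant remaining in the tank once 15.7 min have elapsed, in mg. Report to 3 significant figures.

26.3 mg

Total volume: dV/dt = Q_in − Q_out = 72.500 L/min, so V(t) = 911 + 72.500 t and V(15.7) = 2049.2 L.
Species balance (pure solvent in): dm/dt = −Q_out · m/V(t).
Separate: dm/m = −Q_out dt/V(t) ⇒ ln(m/m₀) = −(Q_out/(Q_in−Q_out)) ln(V/V₀).
m = m₀ (V₀/V)^(Q_out/(Q_in−Q_out)) = 59.2 × (911/2049.2)^(1.0000) = 26.318 mg.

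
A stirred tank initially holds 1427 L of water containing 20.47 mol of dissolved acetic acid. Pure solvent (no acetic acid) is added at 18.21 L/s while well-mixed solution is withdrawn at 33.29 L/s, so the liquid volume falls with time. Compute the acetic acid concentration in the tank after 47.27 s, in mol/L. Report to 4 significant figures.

0.006218 mol/L

Let m(t) be the amount of acetic acid. Volume: V(t) = V₀ + (Q_in − Q_out) t = 1427 − 15.0800 t; V(47.27) = 714.168 L.
No acetic acid enters, so dm/dt = −Q_out · (m/V).
dm/m = −Q_out dt/(V₀ − 15.0800 t); integrating gives ln(m/m₀) = −(Q_out/(Q_in−Q_out)) ln(V/V₀).
m = m₀ (V₀/V)^(Q_out/(Q_in−Q_out)) = 20.47 × (1427/714.168)^(-2.20756) = 4.44093 mol.
C = m/V = 4.44093/714.168 = 0.00621832 mol/L.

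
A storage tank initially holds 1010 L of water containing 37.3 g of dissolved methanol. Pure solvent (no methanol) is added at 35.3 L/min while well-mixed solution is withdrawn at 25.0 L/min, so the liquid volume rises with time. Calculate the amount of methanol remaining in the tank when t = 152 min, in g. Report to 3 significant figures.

Let m(t) be the amount of methanol. Volume: V(t) = V₀ + (Q_in − Q_out) t = 1010 + 10.300 t; V(152) = 2575.6 L.
Solute balance: dm/dt = 0 − Q_out C = −Q_out m/V(t).
Separate: dm/m = −Q_out dt/V(t) ⇒ ln(m/m₀) = −(Q_out/(Q_in−Q_out)) ln(V/V₀).
m = m₀ (V₀/V)^(Q_out/(Q_in−Q_out)) = 37.3 × (1010/2575.6)^(2.4272) = 3.8452 g.

3.85 g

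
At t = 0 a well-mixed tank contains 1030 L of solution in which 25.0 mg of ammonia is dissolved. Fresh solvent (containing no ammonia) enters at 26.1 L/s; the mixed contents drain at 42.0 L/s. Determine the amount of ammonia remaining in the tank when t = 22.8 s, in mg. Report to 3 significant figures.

Let m(t) be the amount of ammonia. Volume: V(t) = V₀ + (Q_in − Q_out) t = 1030 − 15.900 t; V(22.8) = 667.48 L.
No ammonia enters, so dm/dt = −Q_out · (m/V).
Separate: dm/m = −Q_out dt/V(t) ⇒ ln(m/m₀) = −(Q_out/(Q_in−Q_out)) ln(V/V₀).
m = m₀ (V₀/V)^(Q_out/(Q_in−Q_out)) = 25.0 × (1030/667.48)^(-2.6415) = 7.9484 mg.

7.95 mg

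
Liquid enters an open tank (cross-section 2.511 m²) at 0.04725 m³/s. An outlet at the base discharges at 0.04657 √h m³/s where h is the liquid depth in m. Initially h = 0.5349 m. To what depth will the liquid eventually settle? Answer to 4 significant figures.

1.029 m

Level balance: A dh/dt = 0.04725 − 0.04657 √h. Setting dh/dt = 0:
Q_in = 0.04657 √h_ss ⇒ √h_ss = 0.04725/0.04657 = 1.01460.
h_ss = 1.01460² = 1.02942 m. (Since h₀ = 0.5349 m < h_ss, the level will rise toward this value.)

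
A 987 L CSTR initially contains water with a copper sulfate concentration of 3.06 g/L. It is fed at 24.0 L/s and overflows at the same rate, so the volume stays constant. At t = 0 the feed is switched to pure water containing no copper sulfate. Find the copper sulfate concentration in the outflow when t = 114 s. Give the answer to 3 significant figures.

0.191 g/L

Unsteady species balance (constant V, well mixed): V dC/dt = Q(C_in − C).
Rewrite as dC/dt + C/τ = C_in/τ, τ = V/Q = 41.125 s.
Solution: C(t) = C_in + (C₀ − C_in) e^(−t/τ).
C(114) = 0 + (3.06 − 0)·e^(−114/41.125) = 0 + (3.0600)·0.062535 = 0.19136 g/L.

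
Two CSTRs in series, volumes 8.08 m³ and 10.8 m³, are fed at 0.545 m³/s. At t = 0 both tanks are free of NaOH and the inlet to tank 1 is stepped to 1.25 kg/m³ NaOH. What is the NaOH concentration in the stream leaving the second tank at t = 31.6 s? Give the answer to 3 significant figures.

Each tank obeys Vᵢ dCᵢ/dt = Q(Cᵢ₋₁ − Cᵢ), so τᵢ = Vᵢ/Q.
τ₁ = 8.08/0.545 = 14.826 s; τ₂ = 10.8/0.545 = 19.817 s.
Tank 1: C₁ = C_in(1 − e^(−t/τ₁)). Tank 2 (τ₁ ≠ τ₂): C₂ = C_in[1 − (τ₁ e^(−t/τ₁) − τ₂ e^(−t/τ₂))/(τ₁ − τ₂)].
At t = 31.6: e^(−t/τ₁) = 0.11867, e^(−t/τ₂) = 0.20298.
C₂ = 1.25·[1 − (14.826·0.11867 − 19.817·0.20298)/(-4.9908)] = 1.25·0.54655 = 0.68318 kg/m³.

0.683 kg/m³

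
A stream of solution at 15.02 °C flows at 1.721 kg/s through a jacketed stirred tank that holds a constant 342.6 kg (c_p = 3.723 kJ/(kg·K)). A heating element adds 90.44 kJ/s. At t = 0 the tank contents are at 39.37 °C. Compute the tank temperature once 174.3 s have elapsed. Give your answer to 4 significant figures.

M c_p dT/dt = ṁ c_p (T_in − T) + Q̇.
τ = M/ṁ = 199.070 s; T_ss = T_in + Q̇/(ṁ c_p) = 15.02 + 90.44/(1.721·3.723) = 29.1352 °C.
This is linear first-order; T(t) = T_ss + (T₀ − T_ss) e^(−t/τ).
T(174.3) = 29.1352 + (10.2348)·e^(−174.3/199.070) = 29.1352 + (10.2348)·0.416624 = 33.3993 °C.

33.40 °C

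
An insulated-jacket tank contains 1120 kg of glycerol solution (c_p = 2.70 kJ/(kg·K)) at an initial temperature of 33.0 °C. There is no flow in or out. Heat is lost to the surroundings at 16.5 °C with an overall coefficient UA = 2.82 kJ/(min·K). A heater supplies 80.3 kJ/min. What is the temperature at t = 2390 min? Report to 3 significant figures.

43.7 °C

M c_p dT/dt = −UA(T − T_amb) + Q̇.
dT/dt = (T_ss − T)/τ with T_ss = T_amb + Q̇/UA = 16.5 + 80.3/2.82 = 44.975 °C, τ = M c_p/UA = 1120·2.70/2.82 = 1072.3 min.
This is linear first-order; T(t) = T_ss + (T₀ − T_ss) e^(−t/τ).
T(2390) = 44.975 + (-11.975)·0.10766 = 43.686 °C.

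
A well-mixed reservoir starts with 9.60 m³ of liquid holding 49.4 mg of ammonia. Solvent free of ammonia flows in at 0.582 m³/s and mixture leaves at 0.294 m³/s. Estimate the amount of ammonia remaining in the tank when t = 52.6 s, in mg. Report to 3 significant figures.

18.8 mg

Total volume: dV/dt = Q_in − Q_out = 0.28800 m³/s, so V(t) = 9.60 + 0.28800 t and V(52.6) = 24.749 m³.
Solute balance: dm/dt = 0 − Q_out C = −Q_out m/V(t).
dm/m = −Q_out dt/(V₀ + 0.28800 t); integrating gives ln(m/m₀) = −(Q_out/(Q_in−Q_out)) ln(V/V₀).
m = m₀ (V₀/V)^(Q_out/(Q_in−Q_out)) = 49.4 × (9.60/24.749)^(1.0208) = 18.788 mg.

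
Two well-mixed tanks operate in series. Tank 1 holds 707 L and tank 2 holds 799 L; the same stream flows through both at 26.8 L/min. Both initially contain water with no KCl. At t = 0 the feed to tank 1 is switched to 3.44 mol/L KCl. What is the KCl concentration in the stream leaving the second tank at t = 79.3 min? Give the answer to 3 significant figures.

Time constants: τᵢ = Vᵢ/Q for each well-mixed tank.
τ₁ = 707/26.8 = 26.381 min; τ₂ = 799/26.8 = 29.813 min.
Tank 1: C₁ = C_in(1 − e^(−t/τ₁)). Tank 2 (τ₁ ≠ τ₂): C₂ = C_in[1 − (τ₁ e^(−t/τ₁) − τ₂ e^(−t/τ₂))/(τ₁ − τ₂)].
At t = 79.3: e^(−t/τ₁) = 0.049489, e^(−t/τ₂) = 0.069957.
C₂ = 3.44·[1 − (26.381·0.049489 − 29.813·0.069957)/(-3.4328)] = 3.44·0.77275 = 2.6583 mol/L.

2.66 mol/L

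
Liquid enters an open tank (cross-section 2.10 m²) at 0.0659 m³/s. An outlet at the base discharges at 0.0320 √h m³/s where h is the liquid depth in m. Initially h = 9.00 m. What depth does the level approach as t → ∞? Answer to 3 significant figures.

Accumulation of liquid (constant cross-section A): A dh/dt = Q_in − 0.0320 √h. At steady state dh/dt = 0:
Q_in = 0.0320 √h_ss ⇒ √h_ss = 0.0659/0.0320 = 2.0594.
h_ss = 2.0594² = 4.2410 m. (Since h₀ = 9.00 m > h_ss, the level will fall toward this value.)

4.24 m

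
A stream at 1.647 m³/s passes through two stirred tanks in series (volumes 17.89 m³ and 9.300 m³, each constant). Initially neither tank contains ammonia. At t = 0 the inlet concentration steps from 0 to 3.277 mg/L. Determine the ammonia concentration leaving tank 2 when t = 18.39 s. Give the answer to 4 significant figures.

2.158 mg/L

Species balance on tank i: dCᵢ/dt = (Cᵢ₋₁ − Cᵢ)/τᵢ with τᵢ = Vᵢ/Q.
τ₁ = 17.89/1.647 = 10.8622 s; τ₂ = 9.300/1.647 = 5.64663 s.
Tank 1: C₁ = C_in(1 − e^(−t/τ₁)). Tank 2 (τ₁ ≠ τ₂): C₂ = C_in[1 − (τ₁ e^(−t/τ₁) − τ₂ e^(−t/τ₂))/(τ₁ − τ₂)].
At t = 18.39: e^(−t/τ₁) = 0.183961, e^(−t/τ₂) = 0.0385111.
C₂ = 3.277·[1 − (10.8622·0.183961 − 5.64663·0.0385111)/(5.21554)] = 3.277·0.658567 = 2.15812 mg/L.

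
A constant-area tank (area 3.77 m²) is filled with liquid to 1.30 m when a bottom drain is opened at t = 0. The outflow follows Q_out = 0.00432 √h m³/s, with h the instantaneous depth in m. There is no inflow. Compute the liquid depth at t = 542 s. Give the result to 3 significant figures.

0.688 m

With no inflow, A dh/dt = −0.00432 √h.
∫ h^(−1/2) dh = −(0.00432/A) ∫ dt, giving 2√h = 2√h₀ − (0.00432/A) t.
√h = √1.30 − 0.00432·542/(2·3.77) = 1.1402 − 0.31054 = 0.82964.
h = 0.82964² = 0.68830 m.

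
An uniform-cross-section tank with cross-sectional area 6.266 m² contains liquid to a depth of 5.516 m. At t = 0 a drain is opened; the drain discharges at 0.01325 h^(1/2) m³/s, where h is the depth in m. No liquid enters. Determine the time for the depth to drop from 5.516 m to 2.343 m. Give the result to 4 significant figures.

Volume balance on the tank: A dh/dt = −0.01325 √h.
Separate and integrate: 2(√h − √h₀) = −(0.01325/A) t.
t = 2A(√h₀ − √h)/0.01325 = 2·6.266·(√5.516 − √2.343)/0.01325
  = 12.5320 × (2.34862 − 1.53069) / 0.01325 = 773.608 s.

773.6 s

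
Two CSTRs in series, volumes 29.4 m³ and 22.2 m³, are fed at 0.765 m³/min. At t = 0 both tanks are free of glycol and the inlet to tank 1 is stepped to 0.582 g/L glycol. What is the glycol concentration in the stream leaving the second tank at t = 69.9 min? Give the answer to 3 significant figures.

Time constants: τᵢ = Vᵢ/Q for each well-mixed tank.
τ₁ = 29.4/0.765 = 38.431 min; τ₂ = 22.2/0.765 = 29.020 min.
Solving the cascade with C₁(0)=C₂(0)=0 gives C₂(t) = C_in[1 − (τ₁ e^(−t/τ₁) − τ₂ e^(−t/τ₂))/(τ₁ − τ₂)].
At t = 69.9: e^(−t/τ₁) = 0.16222, e^(−t/τ₂) = 0.089931.
C₂ = 0.582·[1 − (38.431·0.16222 − 29.020·0.089931)/(9.4118)] = 0.582·0.61490 = 0.35787 g/L.

0.358 g/L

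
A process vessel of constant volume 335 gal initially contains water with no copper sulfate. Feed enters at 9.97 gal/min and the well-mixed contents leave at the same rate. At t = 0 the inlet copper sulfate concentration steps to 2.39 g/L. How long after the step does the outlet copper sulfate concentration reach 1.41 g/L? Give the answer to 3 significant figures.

30.0 min

Unsteady species balance (constant V, well mixed): V dC/dt = Q(C_in − C), so τ = V/Q = 33.601 min.
C(t) = C_in + (C₀ − C_in) e^(−t/τ). Set C = 1.41 and solve for t:
e^(−t/τ) = (C − C_in)/(C₀ − C_in) = (1.41 − 2.39)/(0 − 2.39) = 0.41004
t = −τ ln(…) = 33.601 × 0.89150 = 29.955 min.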